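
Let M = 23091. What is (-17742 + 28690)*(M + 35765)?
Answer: 644355488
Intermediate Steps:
(-17742 + 28690)*(M + 35765) = (-17742 + 28690)*(23091 + 35765) = 10948*58856 = 644355488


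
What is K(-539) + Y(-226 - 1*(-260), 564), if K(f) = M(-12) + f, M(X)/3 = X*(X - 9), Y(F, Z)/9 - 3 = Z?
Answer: 5320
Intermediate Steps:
Y(F, Z) = 27 + 9*Z
M(X) = 3*X*(-9 + X) (M(X) = 3*(X*(X - 9)) = 3*(X*(-9 + X)) = 3*X*(-9 + X))
K(f) = 756 + f (K(f) = 3*(-12)*(-9 - 12) + f = 3*(-12)*(-21) + f = 756 + f)
K(-539) + Y(-226 - 1*(-260), 564) = (756 - 539) + (27 + 9*564) = 217 + (27 + 5076) = 217 + 5103 = 5320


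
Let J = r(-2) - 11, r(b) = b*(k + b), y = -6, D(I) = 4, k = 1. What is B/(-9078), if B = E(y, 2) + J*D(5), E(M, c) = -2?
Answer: 19/4539 ≈ 0.0041859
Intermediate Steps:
r(b) = b*(1 + b)
J = -9 (J = -2*(1 - 2) - 11 = -2*(-1) - 11 = 2 - 11 = -9)
B = -38 (B = -2 - 9*4 = -2 - 36 = -38)
B/(-9078) = -38/(-9078) = -38*(-1/9078) = 19/4539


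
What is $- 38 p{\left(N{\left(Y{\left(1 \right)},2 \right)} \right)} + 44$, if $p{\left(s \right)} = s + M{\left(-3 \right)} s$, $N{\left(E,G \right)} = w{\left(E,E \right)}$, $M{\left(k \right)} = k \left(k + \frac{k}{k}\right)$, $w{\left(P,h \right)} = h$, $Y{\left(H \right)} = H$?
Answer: $-222$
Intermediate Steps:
$M{\left(k \right)} = k \left(1 + k\right)$ ($M{\left(k \right)} = k \left(k + 1\right) = k \left(1 + k\right)$)
$N{\left(E,G \right)} = E$
$p{\left(s \right)} = 7 s$ ($p{\left(s \right)} = s + - 3 \left(1 - 3\right) s = s + \left(-3\right) \left(-2\right) s = s + 6 s = 7 s$)
$- 38 p{\left(N{\left(Y{\left(1 \right)},2 \right)} \right)} + 44 = - 38 \cdot 7 \cdot 1 + 44 = \left(-38\right) 7 + 44 = -266 + 44 = -222$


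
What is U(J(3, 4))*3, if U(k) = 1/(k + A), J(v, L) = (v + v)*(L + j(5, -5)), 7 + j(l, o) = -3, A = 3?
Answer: -1/11 ≈ -0.090909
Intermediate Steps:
j(l, o) = -10 (j(l, o) = -7 - 3 = -10)
J(v, L) = 2*v*(-10 + L) (J(v, L) = (v + v)*(L - 10) = (2*v)*(-10 + L) = 2*v*(-10 + L))
U(k) = 1/(3 + k) (U(k) = 1/(k + 3) = 1/(3 + k))
U(J(3, 4))*3 = 3/(3 + 2*3*(-10 + 4)) = 3/(3 + 2*3*(-6)) = 3/(3 - 36) = 3/(-33) = -1/33*3 = -1/11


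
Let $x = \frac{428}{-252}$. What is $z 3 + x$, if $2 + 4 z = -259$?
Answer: $- \frac{49757}{252} \approx -197.45$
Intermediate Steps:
$z = - \frac{261}{4}$ ($z = - \frac{1}{2} + \frac{1}{4} \left(-259\right) = - \frac{1}{2} - \frac{259}{4} = - \frac{261}{4} \approx -65.25$)
$x = - \frac{107}{63}$ ($x = 428 \left(- \frac{1}{252}\right) = - \frac{107}{63} \approx -1.6984$)
$z 3 + x = \left(- \frac{261}{4}\right) 3 - \frac{107}{63} = - \frac{783}{4} - \frac{107}{63} = - \frac{49757}{252}$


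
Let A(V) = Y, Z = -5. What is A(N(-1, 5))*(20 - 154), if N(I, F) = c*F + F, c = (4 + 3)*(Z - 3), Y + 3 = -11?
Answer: 1876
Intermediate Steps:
Y = -14 (Y = -3 - 11 = -14)
c = -56 (c = (4 + 3)*(-5 - 3) = 7*(-8) = -56)
N(I, F) = -55*F (N(I, F) = -56*F + F = -55*F)
A(V) = -14
A(N(-1, 5))*(20 - 154) = -14*(20 - 154) = -14*(-134) = 1876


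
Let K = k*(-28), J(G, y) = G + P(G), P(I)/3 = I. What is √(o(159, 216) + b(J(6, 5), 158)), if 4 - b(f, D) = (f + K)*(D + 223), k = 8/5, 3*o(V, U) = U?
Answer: 2*√50005/5 ≈ 89.447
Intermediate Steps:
P(I) = 3*I
o(V, U) = U/3
k = 8/5 (k = 8*(⅕) = 8/5 ≈ 1.6000)
J(G, y) = 4*G (J(G, y) = G + 3*G = 4*G)
K = -224/5 (K = (8/5)*(-28) = -224/5 ≈ -44.800)
b(f, D) = 4 - (223 + D)*(-224/5 + f) (b(f, D) = 4 - (f - 224/5)*(D + 223) = 4 - (-224/5 + f)*(223 + D) = 4 - (223 + D)*(-224/5 + f))
√(o(159, 216) + b(J(6, 5), 158)) = √((⅓)*216 + (49972/5 - 892*6 + (224/5)*158 - 1*158*4*6)) = √(72 + (49972/5 - 223*24 + 35392/5 - 1*158*24)) = √(72 + (49972/5 - 5352 + 35392/5 - 3792)) = √(72 + 39644/5) = √(40004/5) = 2*√50005/5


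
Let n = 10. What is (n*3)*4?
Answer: 120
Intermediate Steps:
(n*3)*4 = (10*3)*4 = 30*4 = 120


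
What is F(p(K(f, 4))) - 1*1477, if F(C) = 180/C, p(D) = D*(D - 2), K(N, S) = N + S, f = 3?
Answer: -10303/7 ≈ -1471.9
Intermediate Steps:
p(D) = D*(-2 + D)
F(p(K(f, 4))) - 1*1477 = 180/(((3 + 4)*(-2 + (3 + 4)))) - 1*1477 = 180/((7*(-2 + 7))) - 1477 = 180/((7*5)) - 1477 = 180/35 - 1477 = 180*(1/35) - 1477 = 36/7 - 1477 = -10303/7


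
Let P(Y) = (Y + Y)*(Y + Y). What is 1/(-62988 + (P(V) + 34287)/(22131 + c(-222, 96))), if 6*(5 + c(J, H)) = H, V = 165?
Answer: -22142/1394537109 ≈ -1.5878e-5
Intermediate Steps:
c(J, H) = -5 + H/6
P(Y) = 4*Y² (P(Y) = (2*Y)*(2*Y) = 4*Y²)
1/(-62988 + (P(V) + 34287)/(22131 + c(-222, 96))) = 1/(-62988 + (4*165² + 34287)/(22131 + (-5 + (⅙)*96))) = 1/(-62988 + (4*27225 + 34287)/(22131 + (-5 + 16))) = 1/(-62988 + (108900 + 34287)/(22131 + 11)) = 1/(-62988 + 143187/22142) = 1/(-1394537109/22142) = -22142/1394537109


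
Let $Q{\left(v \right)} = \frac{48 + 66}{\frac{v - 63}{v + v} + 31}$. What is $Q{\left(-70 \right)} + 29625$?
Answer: $\frac{6310885}{213} \approx 29629.0$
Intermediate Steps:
$Q{\left(v \right)} = \frac{114}{31 + \frac{-63 + v}{2 v}}$ ($Q{\left(v \right)} = \frac{114}{\frac{-63 + v}{2 v} + 31} = \frac{114}{31 + \frac{-63 + v}{2 v}}$)
$Q{\left(-70 \right)} + 29625 = \frac{76}{21} \left(-70\right) \frac{1}{-1 - 70} + 29625 = \frac{76}{21} \left(-70\right) \frac{1}{-71} + 29625 = \frac{76}{21} \left(-70\right) \left(- \frac{1}{71}\right) + 29625 = \frac{760}{213} + 29625 = \frac{6310885}{213}$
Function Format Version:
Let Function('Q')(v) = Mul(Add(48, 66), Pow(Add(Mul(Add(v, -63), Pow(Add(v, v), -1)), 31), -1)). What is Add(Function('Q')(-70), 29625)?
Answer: Rational(6310885, 213) ≈ 29629.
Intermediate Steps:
Function('Q')(v) = Mul(114, Pow(Add(31, Mul(Rational(1, 2), Pow(v, -1), Add(-63, v))), -1)) (Function('Q')(v) = Mul(114, Pow(Add(Mul(Add(-63, v), Pow(Mul(2, v), -1)), 31), -1)) = Mul(114, Pow(Add(Mul(Add(-63, v), Mul(Rational(1, 2), Pow(v, -1))), 31), -1)) = Mul(114, Pow(Add(Mul(Rational(1, 2), Pow(v, -1), Add(-63, v)), 31), -1)) = Mul(114, Pow(Add(31, Mul(Rational(1, 2), Pow(v, -1), Add(-63, v))), -1)))
Add(Function('Q')(-70), 29625) = Add(Mul(Rational(76, 21), -70, Pow(Add(-1, -70), -1)), 29625) = Add(Mul(Rational(76, 21), -70, Pow(-71, -1)), 29625) = Add(Mul(Rational(76, 21), -70, Rational(-1, 71)), 29625) = Add(Rational(760, 213), 29625) = Rational(6310885, 213)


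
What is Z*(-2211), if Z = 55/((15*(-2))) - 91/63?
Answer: 43483/6 ≈ 7247.2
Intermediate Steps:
Z = -59/18 (Z = 55/(-30) - 91*1/63 = 55*(-1/30) - 13/9 = -11/6 - 13/9 = -59/18 ≈ -3.2778)
Z*(-2211) = -59/18*(-2211) = 43483/6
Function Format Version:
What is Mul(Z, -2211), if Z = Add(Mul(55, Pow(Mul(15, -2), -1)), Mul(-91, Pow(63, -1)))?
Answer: Rational(43483, 6) ≈ 7247.2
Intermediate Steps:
Z = Rational(-59, 18) (Z = Add(Mul(55, Pow(-30, -1)), Mul(-91, Rational(1, 63))) = Add(Mul(55, Rational(-1, 30)), Rational(-13, 9)) = Add(Rational(-11, 6), Rational(-13, 9)) = Rational(-59, 18) ≈ -3.2778)
Mul(Z, -2211) = Mul(Rational(-59, 18), -2211) = Rational(43483, 6)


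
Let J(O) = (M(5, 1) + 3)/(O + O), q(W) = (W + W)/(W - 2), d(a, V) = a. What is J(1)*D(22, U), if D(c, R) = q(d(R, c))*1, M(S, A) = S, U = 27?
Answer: 216/25 ≈ 8.6400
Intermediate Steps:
q(W) = 2*W/(-2 + W) (q(W) = (2*W)/(-2 + W) = 2*W/(-2 + W))
D(c, R) = 2*R/(-2 + R) (D(c, R) = (2*R/(-2 + R))*1 = 2*R/(-2 + R))
J(O) = 4/O (J(O) = (5 + 3)/(O + O) = 8/((2*O)) = 8*(1/(2*O)) = 4/O)
J(1)*D(22, U) = (4/1)*(2*27/(-2 + 27)) = (4*1)*(2*27/25) = 4*(2*27*(1/25)) = 4*(54/25) = 216/25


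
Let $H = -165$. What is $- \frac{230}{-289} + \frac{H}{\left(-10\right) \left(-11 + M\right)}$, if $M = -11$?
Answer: $\frac{53}{1156} \approx 0.045848$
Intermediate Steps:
$- \frac{230}{-289} + \frac{H}{\left(-10\right) \left(-11 + M\right)} = - \frac{230}{-289} - \frac{165}{\left(-10\right) \left(-11 - 11\right)} = \left(-230\right) \left(- \frac{1}{289}\right) - \frac{165}{\left(-10\right) \left(-22\right)} = \frac{230}{289} - \frac{165}{220} = \frac{230}{289} - \frac{3}{4} = \frac{53}{1156}$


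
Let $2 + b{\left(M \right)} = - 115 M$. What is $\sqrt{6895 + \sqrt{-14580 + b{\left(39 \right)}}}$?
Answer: $\sqrt{6895 + i \sqrt{19067}} \approx 83.04 + 0.8314 i$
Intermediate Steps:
$b{\left(M \right)} = -2 - 115 M$
$\sqrt{6895 + \sqrt{-14580 + b{\left(39 \right)}}} = \sqrt{6895 + \sqrt{-14580 - 4487}} = \sqrt{6895 + \sqrt{-19067}} = \sqrt{6895 + i \sqrt{19067}}$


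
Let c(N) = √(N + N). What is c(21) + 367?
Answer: 367 + √42 ≈ 373.48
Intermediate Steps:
c(N) = √2*√N (c(N) = √(2*N) = √2*√N)
c(21) + 367 = √2*√21 + 367 = √42 + 367 = 367 + √42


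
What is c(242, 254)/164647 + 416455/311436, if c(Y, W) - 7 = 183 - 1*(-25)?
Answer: 1596163375/1192488444 ≈ 1.3385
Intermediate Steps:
c(Y, W) = 215 (c(Y, W) = 7 + (183 - 1*(-25)) = 7 + (183 + 25) = 7 + 208 = 215)
c(242, 254)/164647 + 416455/311436 = 215/164647 + 416455/311436 = 215*(1/164647) + 416455*(1/311436) = 5/3829 + 416455/311436 = 1596163375/1192488444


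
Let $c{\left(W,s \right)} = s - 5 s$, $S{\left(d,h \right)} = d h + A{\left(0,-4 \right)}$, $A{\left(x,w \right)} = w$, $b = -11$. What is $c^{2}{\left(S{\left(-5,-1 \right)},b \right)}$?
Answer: $1936$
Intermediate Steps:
$S{\left(d,h \right)} = -4 + d h$ ($S{\left(d,h \right)} = d h - 4 = -4 + d h$)
$c{\left(W,s \right)} = - 4 s$
$c^{2}{\left(S{\left(-5,-1 \right)},b \right)} = \left(\left(-4\right) \left(-11\right)\right)^{2} = 44^{2} = 1936$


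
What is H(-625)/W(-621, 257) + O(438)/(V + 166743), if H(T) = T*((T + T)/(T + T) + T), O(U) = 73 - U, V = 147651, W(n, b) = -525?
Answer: -1634851355/2200758 ≈ -742.86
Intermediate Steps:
H(T) = T*(1 + T) (H(T) = T*((2*T)/((2*T)) + T) = T*((2*T)*(1/(2*T)) + T) = T*(1 + T))
H(-625)/W(-621, 257) + O(438)/(V + 166743) = -625*(1 - 625)/(-525) + (73 - 1*438)/(147651 + 166743) = -625*(-624)*(-1/525) + (73 - 438)/314394 = 390000*(-1/525) - 365*1/314394 = -5200/7 - 365/314394 = -1634851355/2200758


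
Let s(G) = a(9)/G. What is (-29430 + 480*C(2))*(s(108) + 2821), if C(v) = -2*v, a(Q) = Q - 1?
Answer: -795966050/9 ≈ -8.8441e+7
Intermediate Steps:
a(Q) = -1 + Q
s(G) = 8/G (s(G) = (-1 + 9)/G = 8/G)
(-29430 + 480*C(2))*(s(108) + 2821) = (-29430 + 480*(-2*2))*(8/108 + 2821) = (-29430 + 480*(-4))*(8*(1/108) + 2821) = (-29430 - 1920)*(2/27 + 2821) = -31350*76169/27 = -795966050/9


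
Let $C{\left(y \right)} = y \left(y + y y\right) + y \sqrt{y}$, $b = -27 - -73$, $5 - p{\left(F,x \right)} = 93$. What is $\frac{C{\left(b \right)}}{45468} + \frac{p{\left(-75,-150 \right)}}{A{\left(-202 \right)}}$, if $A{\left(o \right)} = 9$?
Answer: $- \frac{86281}{11367} + \frac{23 \sqrt{46}}{22734} \approx -7.5836$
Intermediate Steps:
$p{\left(F,x \right)} = -88$ ($p{\left(F,x \right)} = 5 - 93 = -88$)
$b = 46$ ($b = -27 + 73 = 46$)
$C{\left(y \right)} = y^{\frac{3}{2}} + y \left(y + y^{2}\right)$ ($C{\left(y \right)} = y \left(y + y^{2}\right) + y^{\frac{3}{2}} = y^{\frac{3}{2}} + y \left(y + y^{2}\right)$)
$\frac{C{\left(b \right)}}{45468} + \frac{p{\left(-75,-150 \right)}}{A{\left(-202 \right)}} = \frac{46^{2} + 46^{3} + 46^{\frac{3}{2}}}{45468} - \frac{88}{9} = \left(2116 + 97336 + 46 \sqrt{46}\right) \frac{1}{45468} - \frac{88}{9} = \left(99452 + 46 \sqrt{46}\right) \frac{1}{45468} - \frac{88}{9} = \left(\frac{24863}{11367} + \frac{23 \sqrt{46}}{22734}\right) - \frac{88}{9} = - \frac{86281}{11367} + \frac{23 \sqrt{46}}{22734}$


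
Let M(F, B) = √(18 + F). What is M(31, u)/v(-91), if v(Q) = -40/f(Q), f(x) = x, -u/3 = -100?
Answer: 637/40 ≈ 15.925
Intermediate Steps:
u = 300 (u = -3*(-100) = 300)
v(Q) = -40/Q
M(31, u)/v(-91) = √(18 + 31)/((-40/(-91))) = √49/((-40*(-1/91))) = 7/(40/91) = 7*(91/40) = 637/40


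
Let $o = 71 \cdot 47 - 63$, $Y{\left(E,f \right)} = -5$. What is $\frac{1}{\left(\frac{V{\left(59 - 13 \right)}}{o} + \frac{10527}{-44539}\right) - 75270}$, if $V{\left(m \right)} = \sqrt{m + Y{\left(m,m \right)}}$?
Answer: $- \frac{13227451671462497388}{995633413680764067254203} - \frac{53675268874 \sqrt{41}}{995633413680764067254203} \approx -1.3285 \cdot 10^{-5}$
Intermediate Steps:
$o = 3274$ ($o = 3337 - 63 = 3274$)
$V{\left(m \right)} = \sqrt{-5 + m}$ ($V{\left(m \right)} = \sqrt{m - 5} = \sqrt{-5 + m}$)
$\frac{1}{\left(\frac{V{\left(59 - 13 \right)}}{o} + \frac{10527}{-44539}\right) - 75270} = \frac{1}{\left(\frac{\sqrt{-5 + \left(59 - 13\right)}}{3274} + \frac{10527}{-44539}\right) - 75270} = \frac{1}{\left(\sqrt{-5 + 46} \cdot \frac{1}{3274} + 10527 \left(- \frac{1}{44539}\right)\right) - 75270} = \frac{1}{\left(\sqrt{41} \cdot \frac{1}{3274} - \frac{957}{4049}\right) - 75270} = \frac{1}{\left(\frac{\sqrt{41}}{3274} - \frac{957}{4049}\right) - 75270} = \frac{1}{\left(- \frac{957}{4049} + \frac{\sqrt{41}}{3274}\right) - 75270} = \frac{1}{- \frac{304769187}{4049} + \frac{\sqrt{41}}{3274}}$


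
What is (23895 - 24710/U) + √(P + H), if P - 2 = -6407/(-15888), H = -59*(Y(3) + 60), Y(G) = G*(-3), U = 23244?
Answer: 277695335/11622 + I*√47434427337/3972 ≈ 23894.0 + 54.832*I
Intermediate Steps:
Y(G) = -3*G
H = -3009 (H = -59*(-3*3 + 60) = -59*(-9 + 60) = -59*51 = -3009)
P = 38183/15888 (P = 2 - 6407/(-15888) = 2 - 6407*(-1/15888) = 2 + 6407/15888 = 38183/15888 ≈ 2.4033)
(23895 - 24710/U) + √(P + H) = (23895 - 24710/23244) + √(38183/15888 - 3009) = (23895 - 24710*1/23244) + √(-47768809/15888) = (23895 - 12355/11622) + I*√47434427337/3972 = 277695335/11622 + I*√47434427337/3972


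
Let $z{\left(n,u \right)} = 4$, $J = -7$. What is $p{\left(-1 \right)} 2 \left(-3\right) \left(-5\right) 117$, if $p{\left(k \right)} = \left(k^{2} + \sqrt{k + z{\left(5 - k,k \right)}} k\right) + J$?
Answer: $-21060 - 3510 \sqrt{3} \approx -27140.0$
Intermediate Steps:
$p{\left(k \right)} = -7 + k^{2} + k \sqrt{4 + k}$ ($p{\left(k \right)} = \left(k^{2} + \sqrt{k + 4} k\right) - 7 = \left(k^{2} + \sqrt{4 + k} k\right) - 7 = \left(k^{2} + k \sqrt{4 + k}\right) - 7 = -7 + k^{2} + k \sqrt{4 + k}$)
$p{\left(-1 \right)} 2 \left(-3\right) \left(-5\right) 117 = \left(-7 + \left(-1\right)^{2} - \sqrt{4 - 1}\right) 2 \left(-3\right) \left(-5\right) 117 = \left(-7 + 1 - \sqrt{3}\right) \left(\left(-6\right) \left(-5\right)\right) 117 = \left(-6 - \sqrt{3}\right) 30 \cdot 117 = \left(-180 - 30 \sqrt{3}\right) 117 = -21060 - 3510 \sqrt{3}$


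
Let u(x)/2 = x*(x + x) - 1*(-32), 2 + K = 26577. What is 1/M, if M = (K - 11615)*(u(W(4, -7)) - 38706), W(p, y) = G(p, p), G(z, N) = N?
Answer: -1/577126880 ≈ -1.7327e-9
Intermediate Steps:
K = 26575 (K = -2 + 26577 = 26575)
W(p, y) = p
u(x) = 64 + 4*x² (u(x) = 2*(x*(x + x) - 1*(-32)) = 2*(x*(2*x) + 32) = 2*(2*x² + 32) = 2*(32 + 2*x²) = 64 + 4*x²)
M = -577126880 (M = (26575 - 11615)*((64 + 4*4²) - 38706) = 14960*((64 + 4*16) - 38706) = 14960*((64 + 64) - 38706) = 14960*(128 - 38706) = 14960*(-38578) = -577126880)
1/M = 1/(-577126880) = -1/577126880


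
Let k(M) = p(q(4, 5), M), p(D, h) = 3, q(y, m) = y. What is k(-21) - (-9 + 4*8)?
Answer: -20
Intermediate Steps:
k(M) = 3
k(-21) - (-9 + 4*8) = 3 - (-9 + 4*8) = 3 - (-9 + 32) = 3 - 1*23 = 3 - 23 = -20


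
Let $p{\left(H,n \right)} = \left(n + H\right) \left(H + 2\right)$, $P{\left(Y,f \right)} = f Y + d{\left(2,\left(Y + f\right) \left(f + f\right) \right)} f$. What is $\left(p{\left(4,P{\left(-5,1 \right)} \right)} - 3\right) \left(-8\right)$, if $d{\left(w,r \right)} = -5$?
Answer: $312$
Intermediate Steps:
$P{\left(Y,f \right)} = - 5 f + Y f$ ($P{\left(Y,f \right)} = f Y - 5 f = Y f - 5 f = - 5 f + Y f$)
$p{\left(H,n \right)} = \left(2 + H\right) \left(H + n\right)$ ($p{\left(H,n \right)} = \left(H + n\right) \left(2 + H\right) = \left(2 + H\right) \left(H + n\right)$)
$\left(p{\left(4,P{\left(-5,1 \right)} \right)} - 3\right) \left(-8\right) = \left(\left(4^{2} + 2 \cdot 4 + 2 \cdot 1 \left(-5 - 5\right) + 4 \cdot 1 \left(-5 - 5\right)\right) - 3\right) \left(-8\right) = \left(\left(16 + 8 + 2 \cdot 1 \left(-10\right) + 4 \cdot 1 \left(-10\right)\right) - 3\right) \left(-8\right) = \left(\left(16 + 8 + 2 \left(-10\right) + 4 \left(-10\right)\right) - 3\right) \left(-8\right) = \left(\left(16 + 8 - 20 - 40\right) - 3\right) \left(-8\right) = \left(-36 - 3\right) \left(-8\right) = \left(-39\right) \left(-8\right) = 312$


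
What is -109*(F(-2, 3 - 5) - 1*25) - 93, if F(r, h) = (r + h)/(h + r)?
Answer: 2523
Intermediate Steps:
F(r, h) = 1 (F(r, h) = (h + r)/(h + r) = 1)
-109*(F(-2, 3 - 5) - 1*25) - 93 = -109*(1 - 1*25) - 93 = -109*(1 - 25) - 93 = -109*(-24) - 93 = 2616 - 93 = 2523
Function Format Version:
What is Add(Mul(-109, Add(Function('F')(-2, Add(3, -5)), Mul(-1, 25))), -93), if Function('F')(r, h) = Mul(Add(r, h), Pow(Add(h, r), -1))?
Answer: 2523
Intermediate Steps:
Function('F')(r, h) = 1 (Function('F')(r, h) = Mul(Add(h, r), Pow(Add(h, r), -1)) = 1)
Add(Mul(-109, Add(Function('F')(-2, Add(3, -5)), Mul(-1, 25))), -93) = Add(Mul(-109, Add(1, Mul(-1, 25))), -93) = Add(Mul(-109, Add(1, -25)), -93) = Add(Mul(-109, -24), -93) = Add(2616, -93) = 2523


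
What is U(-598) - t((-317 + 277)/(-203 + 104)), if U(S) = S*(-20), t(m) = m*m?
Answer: 117218360/9801 ≈ 11960.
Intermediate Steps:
t(m) = m²
U(S) = -20*S
U(-598) - t((-317 + 277)/(-203 + 104)) = -20*(-598) - ((-317 + 277)/(-203 + 104))² = 11960 - (-40/(-99))² = 11960 - (-40*(-1/99))² = 11960 - (40/99)² = 11960 - 1*1600/9801 = 11960 - 1600/9801 = 117218360/9801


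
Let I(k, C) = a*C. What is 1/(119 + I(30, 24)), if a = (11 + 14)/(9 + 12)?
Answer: 7/1033 ≈ 0.0067764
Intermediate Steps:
a = 25/21 ≈ 1.1905
I(k, C) = 25*C/21
1/(119 + I(30, 24)) = 1/(119 + (25/21)*24) = 1/(119 + 200/7) = 1/(1033/7) = 7/1033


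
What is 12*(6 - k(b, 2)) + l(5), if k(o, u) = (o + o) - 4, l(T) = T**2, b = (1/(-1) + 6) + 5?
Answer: -95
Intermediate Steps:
b = 10 (b = (-1 + 6) + 5 = 5 + 5 = 10)
k(o, u) = -4 + 2*o (k(o, u) = 2*o - 4 = -4 + 2*o)
12*(6 - k(b, 2)) + l(5) = 12*(6 - (-4 + 2*10)) + 5**2 = 12*(6 - (-4 + 20)) + 25 = 12*(6 - 1*16) + 25 = 12*(6 - 16) + 25 = 12*(-10) + 25 = -120 + 25 = -95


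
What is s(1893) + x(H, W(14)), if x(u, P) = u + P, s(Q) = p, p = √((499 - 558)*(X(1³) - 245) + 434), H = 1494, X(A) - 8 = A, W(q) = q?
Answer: 1508 + √14358 ≈ 1627.8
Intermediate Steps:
X(A) = 8 + A
p = √14358 (p = √((499 - 558)*((8 + 1³) - 245) + 434) = √(-59*((8 + 1) - 245) + 434) = √(-59*(9 - 245) + 434) = √(-59*(-236) + 434) = √(13924 + 434) = √14358 ≈ 119.82)
s(Q) = √14358
x(u, P) = P + u
s(1893) + x(H, W(14)) = √14358 + (14 + 1494) = √14358 + 1508 = 1508 + √14358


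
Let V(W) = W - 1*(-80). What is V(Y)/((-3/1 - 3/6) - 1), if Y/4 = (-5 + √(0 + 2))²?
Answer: -376/9 + 80*√2/9 ≈ -29.207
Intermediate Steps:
Y = 4*(-5 + √2)² (Y = 4*(-5 + √(0 + 2))² = 4*(-5 + √2)² ≈ 51.431)
V(W) = 80 + W (V(W) = W + 80 = 80 + W)
V(Y)/((-3/1 - 3/6) - 1) = (80 + (108 - 40*√2))/((-3/1 - 3/6) - 1) = (188 - 40*√2)/((-3*1 - 3*⅙) - 1) = (188 - 40*√2)/((-3 - ½) - 1) = (188 - 40*√2)/(-7/2 - 1) = (188 - 40*√2)/(-9/2) = (188 - 40*√2)*(-2/9) = -376/9 + 80*√2/9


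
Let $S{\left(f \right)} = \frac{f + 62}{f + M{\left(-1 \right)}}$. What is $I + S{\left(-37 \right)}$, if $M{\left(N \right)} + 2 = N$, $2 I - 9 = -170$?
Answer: $- \frac{649}{8} \approx -81.125$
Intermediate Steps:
$I = - \frac{161}{2}$ ($I = \frac{9}{2} + \frac{1}{2} \left(-170\right) = \frac{9}{2} - 85 = - \frac{161}{2} \approx -80.5$)
$M{\left(N \right)} = -2 + N$
$S{\left(f \right)} = \frac{62 + f}{-3 + f}$ ($S{\left(f \right)} = \frac{f + 62}{f - 3} = \frac{62 + f}{f - 3} = \frac{62 + f}{-3 + f}$)
$I + S{\left(-37 \right)} = - \frac{161}{2} + \frac{62 - 37}{-3 - 37} = - \frac{161}{2} + \frac{1}{-40} \cdot 25 = - \frac{161}{2} - \frac{5}{8} = - \frac{649}{8}$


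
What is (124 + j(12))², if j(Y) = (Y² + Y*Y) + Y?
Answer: 179776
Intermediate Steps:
j(Y) = Y + 2*Y² (j(Y) = (Y² + Y²) + Y = 2*Y² + Y = Y + 2*Y²)
(124 + j(12))² = (124 + 12*(1 + 2*12))² = (124 + 12*(1 + 24))² = (124 + 12*25)² = (124 + 300)² = 424² = 179776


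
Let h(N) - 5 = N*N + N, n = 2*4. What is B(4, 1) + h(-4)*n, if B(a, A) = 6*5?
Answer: 166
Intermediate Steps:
n = 8
B(a, A) = 30
h(N) = 5 + N + N**2 (h(N) = 5 + (N*N + N) = 5 + (N**2 + N) = 5 + (N + N**2) = 5 + N + N**2)
B(4, 1) + h(-4)*n = 30 + (5 - 4 + (-4)**2)*8 = 30 + (5 - 4 + 16)*8 = 30 + 17*8 = 30 + 136 = 166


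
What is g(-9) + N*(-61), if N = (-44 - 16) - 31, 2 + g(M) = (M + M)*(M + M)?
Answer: 5873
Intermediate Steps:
g(M) = -2 + 4*M² (g(M) = -2 + (M + M)*(M + M) = -2 + (2*M)*(2*M) = -2 + 4*M²)
N = -91 (N = -60 - 31 = -91)
g(-9) + N*(-61) = (-2 + 4*(-9)²) - 91*(-61) = (-2 + 4*81) + 5551 = (-2 + 324) + 5551 = 322 + 5551 = 5873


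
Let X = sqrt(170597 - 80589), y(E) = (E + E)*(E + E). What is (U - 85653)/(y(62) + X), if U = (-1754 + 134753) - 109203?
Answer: -118889154/29541421 + 61857*sqrt(22502)/118165684 ≈ -3.9460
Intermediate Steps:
y(E) = 4*E**2 (y(E) = (2*E)*(2*E) = 4*E**2)
U = 23796 (U = 132999 - 109203 = 23796)
X = 2*sqrt(22502) (X = sqrt(90008) = 2*sqrt(22502) ≈ 300.01)
(U - 85653)/(y(62) + X) = (23796 - 85653)/(4*62**2 + 2*sqrt(22502)) = -61857/(4*3844 + 2*sqrt(22502)) = -61857/(15376 + 2*sqrt(22502))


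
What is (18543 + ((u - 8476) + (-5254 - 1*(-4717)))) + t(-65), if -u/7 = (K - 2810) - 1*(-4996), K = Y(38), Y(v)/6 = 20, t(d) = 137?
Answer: -6475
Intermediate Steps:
Y(v) = 120 (Y(v) = 6*20 = 120)
K = 120
u = -16142 (u = -7*((120 - 2810) - 1*(-4996)) = -7*(-2690 + 4996) = -7*2306 = -16142)
(18543 + ((u - 8476) + (-5254 - 1*(-4717)))) + t(-65) = (18543 + ((-16142 - 8476) + (-5254 - 1*(-4717)))) + 137 = (18543 + (-24618 + (-5254 + 4717))) + 137 = (18543 + (-24618 - 537)) + 137 = (18543 - 25155) + 137 = -6612 + 137 = -6475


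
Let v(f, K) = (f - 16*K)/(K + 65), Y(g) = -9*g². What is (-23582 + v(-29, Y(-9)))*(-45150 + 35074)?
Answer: 39472939077/166 ≈ 2.3779e+8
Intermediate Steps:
v(f, K) = (f - 16*K)/(65 + K)
(-23582 + v(-29, Y(-9)))*(-45150 + 35074) = (-23582 + (-29 - (-144)*(-9)²)/(65 - 9*(-9)²))*(-45150 + 35074) = (-23582 + (-29 - (-144)*81)/(65 - 9*81))*(-10076) = (-23582 + (-29 - 16*(-729))/(65 - 729))*(-10076) = (-23582 + (-29 + 11664)/(-664))*(-10076) = (-23582 - 1/664*11635)*(-10076) = (-23582 - 11635/664)*(-10076) = -15670083/664*(-10076) = 39472939077/166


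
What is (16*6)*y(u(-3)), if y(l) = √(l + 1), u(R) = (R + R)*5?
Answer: 96*I*√29 ≈ 516.98*I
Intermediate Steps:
u(R) = 10*R (u(R) = (2*R)*5 = 10*R)
y(l) = √(1 + l)
(16*6)*y(u(-3)) = (16*6)*√(1 + 10*(-3)) = 96*√(1 - 30) = 96*√(-29) = 96*(I*√29) = 96*I*√29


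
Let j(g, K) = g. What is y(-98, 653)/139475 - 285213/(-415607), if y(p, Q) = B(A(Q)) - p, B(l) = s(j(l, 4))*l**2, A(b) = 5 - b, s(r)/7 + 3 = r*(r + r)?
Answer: 146558610307070563/8280969475 ≈ 1.7698e+7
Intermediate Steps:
s(r) = -21 + 14*r**2 (s(r) = -21 + 7*(r*(r + r)) = -21 + 7*(r*(2*r)) = -21 + 7*(2*r**2) = -21 + 14*r**2)
B(l) = l**2*(-21 + 14*l**2) (B(l) = (-21 + 14*l**2)*l**2 = l**2*(-21 + 14*l**2))
y(p, Q) = -p + (5 - Q)**2*(-21 + 14*(5 - Q)**2) (y(p, Q) = (5 - Q)**2*(-21 + 14*(5 - Q)**2) - p = -p + (5 - Q)**2*(-21 + 14*(5 - Q)**2))
y(-98, 653)/139475 - 285213/(-415607) = (-1*(-98) + (-5 + 653)**2*(-21 + 14*(-5 + 653)**2))/139475 - 285213/(-415607) = (98 + 648**2*(-21 + 14*648**2))*(1/139475) - 285213*(-1/415607) = (98 + 419904*(-21 + 14*419904))*(1/139475) + 285213/415607 = (98 + 419904*(-21 + 5878656))*(1/139475) + 285213/415607 = (98 + 419904*5878635)*(1/139475) + 285213/415607 = (98 + 2468462351040)*(1/139475) + 285213/415607 = 2468462351138*(1/139475) + 285213/415607 = 352637478734/19925 + 285213/415607 = 146558610307070563/8280969475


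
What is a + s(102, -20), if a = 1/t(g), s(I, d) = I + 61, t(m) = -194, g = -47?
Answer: 31621/194 ≈ 162.99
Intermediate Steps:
s(I, d) = 61 + I
a = -1/194 (a = 1/(-194) = -1/194 ≈ -0.0051546)
a + s(102, -20) = -1/194 + (61 + 102) = -1/194 + 163 = 31621/194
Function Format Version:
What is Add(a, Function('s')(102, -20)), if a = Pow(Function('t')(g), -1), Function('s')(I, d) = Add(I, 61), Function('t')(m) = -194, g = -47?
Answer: Rational(31621, 194) ≈ 162.99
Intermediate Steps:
Function('s')(I, d) = Add(61, I)
a = Rational(-1, 194) (a = Pow(-194, -1) = Rational(-1, 194) ≈ -0.0051546)
Add(a, Function('s')(102, -20)) = Add(Rational(-1, 194), Add(61, 102)) = Add(Rational(-1, 194), 163) = Rational(31621, 194)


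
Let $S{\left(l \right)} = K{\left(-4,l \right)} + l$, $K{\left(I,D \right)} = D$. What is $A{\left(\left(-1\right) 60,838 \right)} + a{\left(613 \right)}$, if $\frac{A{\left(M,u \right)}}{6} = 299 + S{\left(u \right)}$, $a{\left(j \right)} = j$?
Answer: $12463$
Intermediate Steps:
$S{\left(l \right)} = 2 l$ ($S{\left(l \right)} = l + l = 2 l$)
$A{\left(M,u \right)} = 1794 + 12 u$ ($A{\left(M,u \right)} = 6 \left(299 + 2 u\right) = 1794 + 12 u$)
$A{\left(\left(-1\right) 60,838 \right)} + a{\left(613 \right)} = \left(1794 + 12 \cdot 838\right) + 613 = \left(1794 + 10056\right) + 613 = 11850 + 613 = 12463$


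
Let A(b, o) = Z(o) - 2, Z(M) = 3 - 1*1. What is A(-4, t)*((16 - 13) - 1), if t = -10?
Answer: 0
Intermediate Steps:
Z(M) = 2 (Z(M) = 3 - 1 = 2)
A(b, o) = 0 (A(b, o) = 2 - 2 = 0)
A(-4, t)*((16 - 13) - 1) = 0*((16 - 13) - 1) = 0*(3 - 1) = 0*2 = 0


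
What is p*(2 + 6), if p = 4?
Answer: 32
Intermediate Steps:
p*(2 + 6) = 4*(2 + 6) = 4*8 = 32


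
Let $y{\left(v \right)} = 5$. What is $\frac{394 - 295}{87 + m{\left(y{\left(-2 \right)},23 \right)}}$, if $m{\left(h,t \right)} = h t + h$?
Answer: $\frac{11}{23} \approx 0.47826$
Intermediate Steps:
$m{\left(h,t \right)} = h + h t$
$\frac{394 - 295}{87 + m{\left(y{\left(-2 \right)},23 \right)}} = \frac{394 - 295}{87 + 5 \left(1 + 23\right)} = \frac{99}{87 + 5 \cdot 24} = \frac{99}{87 + 120} = \frac{99}{207} = 99 \cdot \frac{1}{207} = \frac{11}{23}$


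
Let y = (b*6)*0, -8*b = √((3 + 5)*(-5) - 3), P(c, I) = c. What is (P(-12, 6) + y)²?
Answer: 144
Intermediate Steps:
b = -I*√43/8 (b = -√((3 + 5)*(-5) - 3)/8 = -√(8*(-5) - 3)/8 = -√(-40 - 3)/8 = -I*√43/8 ≈ -0.81968*I)
y = 0 (y = (-I*√43/8*6)*0 = -3*I*√43/4*0 = 0)
(P(-12, 6) + y)² = (-12 + 0)² = (-12)² = 144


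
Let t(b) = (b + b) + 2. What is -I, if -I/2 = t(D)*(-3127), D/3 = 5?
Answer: -200128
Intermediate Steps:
D = 15 (D = 3*5 = 15)
t(b) = 2 + 2*b (t(b) = 2*b + 2 = 2 + 2*b)
I = 200128 (I = -2*(2 + 2*15)*(-3127) = -2*(2 + 30)*(-3127) = -64*(-3127) = -2*(-100064) = 200128)
-I = -1*200128 = -200128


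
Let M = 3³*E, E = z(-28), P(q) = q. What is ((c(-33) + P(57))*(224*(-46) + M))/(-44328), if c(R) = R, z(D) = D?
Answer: 11060/1847 ≈ 5.9881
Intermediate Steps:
E = -28
M = -756 (M = 3³*(-28) = 27*(-28) = -756)
((c(-33) + P(57))*(224*(-46) + M))/(-44328) = ((-33 + 57)*(224*(-46) - 756))/(-44328) = (24*(-10304 - 756))*(-1/44328) = (24*(-11060))*(-1/44328) = -265440*(-1/44328) = 11060/1847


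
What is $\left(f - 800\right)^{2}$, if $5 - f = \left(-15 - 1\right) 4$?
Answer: $534361$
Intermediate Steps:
$f = 69$ ($f = 5 - \left(-15 - 1\right) 4 = 5 - \left(-16\right) 4 = 5 - -64 = 5 + 64 = 69$)
$\left(f - 800\right)^{2} = \left(69 - 800\right)^{2} = \left(-731\right)^{2} = 534361$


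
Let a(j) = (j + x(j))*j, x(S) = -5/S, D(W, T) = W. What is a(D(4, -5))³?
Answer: 1331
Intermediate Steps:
a(j) = j*(j - 5/j) (a(j) = (j - 5/j)*j = j*(j - 5/j))
a(D(4, -5))³ = (-5 + 4²)³ = (-5 + 16)³ = 11³ = 1331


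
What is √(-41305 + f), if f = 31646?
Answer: I*√9659 ≈ 98.28*I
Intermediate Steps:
√(-41305 + f) = √(-41305 + 31646) = √(-9659) = I*√9659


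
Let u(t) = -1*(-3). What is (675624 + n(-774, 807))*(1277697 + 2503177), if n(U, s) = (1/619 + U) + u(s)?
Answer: 1579399649762992/619 ≈ 2.5515e+12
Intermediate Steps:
u(t) = 3
n(U, s) = 1858/619 + U (n(U, s) = (1/619 + U) + 3 = 1858/619 + U)
(675624 + n(-774, 807))*(1277697 + 2503177) = (675624 + (1858/619 - 774))*(1277697 + 2503177) = (675624 - 477248/619)*3780874 = (417734008/619)*3780874 = 1579399649762992/619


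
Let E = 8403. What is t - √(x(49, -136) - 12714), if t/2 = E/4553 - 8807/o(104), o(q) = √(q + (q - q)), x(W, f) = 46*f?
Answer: 16806/4553 - 8807*√26/26 - I*√18970 ≈ -1723.5 - 137.73*I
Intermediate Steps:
o(q) = √q (o(q) = √(q + 0) = √q)
t = 16806/4553 - 8807*√26/26 (t = 2*(8403/4553 - 8807*√26/52) = 16806/4553 - 8807*√26/26 ≈ -1723.5)
t - √(x(49, -136) - 12714) = (16806/4553 - 8807*√26/26) - √(46*(-136) - 12714) = (16806/4553 - 8807*√26/26) - √(-6256 - 12714) = (16806/4553 - 8807*√26/26) - √(-18970) = (16806/4553 - 8807*√26/26) - I*√18970 = 16806/4553 - 8807*√26/26 - I*√18970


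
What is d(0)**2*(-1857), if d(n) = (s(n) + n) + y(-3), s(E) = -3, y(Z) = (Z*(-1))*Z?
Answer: -267408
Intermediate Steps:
y(Z) = -Z**2 (y(Z) = (-Z)*Z = -Z**2)
d(n) = -12 + n (d(n) = (-3 + n) - 1*(-3)**2 = (-3 + n) - 1*9 = (-3 + n) - 9 = -12 + n)
d(0)**2*(-1857) = (-12 + 0)**2*(-1857) = (-12)**2*(-1857) = 144*(-1857) = -267408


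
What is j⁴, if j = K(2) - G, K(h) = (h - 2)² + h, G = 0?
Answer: 16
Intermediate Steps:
K(h) = h + (-2 + h)² (K(h) = (-2 + h)² + h = h + (-2 + h)²)
j = 2 (j = (2 + (-2 + 2)²) - 1*0 = (2 + 0²) + 0 = (2 + 0) + 0 = 2 + 0 = 2)
j⁴ = 2⁴ = 16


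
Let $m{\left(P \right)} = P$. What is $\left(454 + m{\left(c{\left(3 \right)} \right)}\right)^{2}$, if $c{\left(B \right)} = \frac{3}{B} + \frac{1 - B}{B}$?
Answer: $\frac{1857769}{9} \approx 2.0642 \cdot 10^{5}$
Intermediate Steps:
$c{\left(B \right)} = \frac{3}{B} + \frac{1 - B}{B}$
$\left(454 + m{\left(c{\left(3 \right)} \right)}\right)^{2} = \left(454 + \frac{4 - 3}{3}\right)^{2} = \left(454 + \frac{1}{3} \cdot 1\right)^{2} = \left(454 + \frac{1}{3}\right)^{2} = \left(\frac{1363}{3}\right)^{2} = \frac{1857769}{9}$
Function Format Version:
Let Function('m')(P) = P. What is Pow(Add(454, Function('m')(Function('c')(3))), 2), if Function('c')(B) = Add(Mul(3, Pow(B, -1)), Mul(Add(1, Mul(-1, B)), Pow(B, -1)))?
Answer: Rational(1857769, 9) ≈ 2.0642e+5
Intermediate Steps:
Function('c')(B) = Add(Mul(3, Pow(B, -1)), Mul(Pow(B, -1), Add(1, Mul(-1, B))))
Pow(Add(454, Function('m')(Function('c')(3))), 2) = Pow(Add(454, Mul(Pow(3, -1), Add(4, Mul(-1, 3)))), 2) = Pow(Add(454, Mul(Rational(1, 3), Add(4, -3))), 2) = Pow(Add(454, Mul(Rational(1, 3), 1)), 2) = Pow(Add(454, Rational(1, 3)), 2) = Pow(Rational(1363, 3), 2) = Rational(1857769, 9)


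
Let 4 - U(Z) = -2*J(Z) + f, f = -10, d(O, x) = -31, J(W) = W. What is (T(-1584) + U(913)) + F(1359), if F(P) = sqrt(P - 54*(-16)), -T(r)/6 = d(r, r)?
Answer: 2026 + 3*sqrt(247) ≈ 2073.1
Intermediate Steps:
T(r) = 186 (T(r) = -6*(-31) = 186)
F(P) = sqrt(864 + P) (F(P) = sqrt(P + 864) = sqrt(864 + P))
U(Z) = 14 + 2*Z (U(Z) = 4 - (-2*Z - 10) = 4 - (-10 - 2*Z) = 4 + (10 + 2*Z) = 14 + 2*Z)
(T(-1584) + U(913)) + F(1359) = (186 + (14 + 2*913)) + sqrt(864 + 1359) = (186 + (14 + 1826)) + sqrt(2223) = (186 + 1840) + 3*sqrt(247) = 2026 + 3*sqrt(247)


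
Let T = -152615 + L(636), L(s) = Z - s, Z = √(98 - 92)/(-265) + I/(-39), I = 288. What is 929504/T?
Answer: -1690650974597072800/278757743178267211 + 41627836640*√6/278757743178267211 ≈ -6.0649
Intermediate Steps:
Z = -96/13 - √6/265 (Z = √(98 - 92)/(-265) + 288/(-39) = √6*(-1/265) + 288*(-1/39) = -√6/265 - 96/13 = -96/13 - √6/265 ≈ -7.3939)
L(s) = -96/13 - s - √6/265 (L(s) = (-96/13 - √6/265) - s = -96/13 - s - √6/265)
T = -1992359/13 - √6/265 (T = -152615 + (-96/13 - 1*636 - √6/265) = -152615 + (-96/13 - 636 - √6/265) = -152615 + (-8364/13 - √6/265) = -1992359/13 - √6/265 ≈ -1.5326e+5)
929504/T = 929504/(-1992359/13 - √6/265)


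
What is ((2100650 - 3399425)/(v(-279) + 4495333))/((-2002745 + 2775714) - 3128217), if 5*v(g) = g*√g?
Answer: 145960652926875/1189872446591707206272 + 5435373375*I*√31/1189872446591707206272 ≈ 1.2267e-7 + 2.5434e-11*I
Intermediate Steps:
v(g) = g^(3/2)/5 (v(g) = (g*√g)/5 = g^(3/2)/5)
((2100650 - 3399425)/(v(-279) + 4495333))/((-2002745 + 2775714) - 3128217) = ((2100650 - 3399425)/((-279)^(3/2)/5 + 4495333))/((-2002745 + 2775714) - 3128217) = (-1298775/((-837*I*√31)/5 + 4495333))/(772969 - 3128217) = -1298775/(-837*I*√31/5 + 4495333)/(-2355248) = -1298775/(4495333 - 837*I*√31/5)*(-1/2355248) = 1298775/(2355248*(4495333 - 837*I*√31/5))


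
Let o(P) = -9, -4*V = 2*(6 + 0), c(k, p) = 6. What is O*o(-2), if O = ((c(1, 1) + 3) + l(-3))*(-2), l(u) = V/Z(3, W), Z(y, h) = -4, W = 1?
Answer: 351/2 ≈ 175.50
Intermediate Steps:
V = -3 (V = -(6 + 0)/2 = -6/2 = -¼*12 = -3)
l(u) = ¾ (l(u) = -3/(-4) = -3*(-¼) = ¾)
O = -39/2 (O = ((6 + 3) + ¾)*(-2) = (9 + ¾)*(-2) = (39/4)*(-2) = -39/2 ≈ -19.500)
O*o(-2) = -39/2*(-9) = 351/2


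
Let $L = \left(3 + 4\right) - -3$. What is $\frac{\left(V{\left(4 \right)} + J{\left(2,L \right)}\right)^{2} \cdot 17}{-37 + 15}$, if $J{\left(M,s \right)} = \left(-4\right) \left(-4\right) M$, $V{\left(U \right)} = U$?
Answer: $- \frac{11016}{11} \approx -1001.5$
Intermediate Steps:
$L = 10$ ($L = 7 + 3 = 10$)
$J{\left(M,s \right)} = 16 M$
$\frac{\left(V{\left(4 \right)} + J{\left(2,L \right)}\right)^{2} \cdot 17}{-37 + 15} = \frac{\left(4 + 16 \cdot 2\right)^{2} \cdot 17}{-37 + 15} = \frac{\left(4 + 32\right)^{2} \cdot 17}{-22} = 36^{2} \cdot 17 \left(- \frac{1}{22}\right) = 1296 \cdot 17 \left(- \frac{1}{22}\right) = 22032 \left(- \frac{1}{22}\right) = - \frac{11016}{11}$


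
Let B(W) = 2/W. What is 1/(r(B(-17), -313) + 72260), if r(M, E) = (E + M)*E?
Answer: 17/2894519 ≈ 5.8732e-6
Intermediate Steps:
r(M, E) = E*(E + M)
1/(r(B(-17), -313) + 72260) = 1/(-313*(-313 + 2/(-17)) + 72260) = 1/(-313*(-313 + 2*(-1/17)) + 72260) = 1/(-313*(-313 - 2/17) + 72260) = 1/(-313*(-5323/17) + 72260) = 1/(1666099/17 + 72260) = 1/(2894519/17) = 17/2894519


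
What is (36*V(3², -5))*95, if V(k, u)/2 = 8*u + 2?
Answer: -259920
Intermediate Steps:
V(k, u) = 4 + 16*u (V(k, u) = 2*(8*u + 2) = 2*(2 + 8*u) = 4 + 16*u)
(36*V(3², -5))*95 = (36*(4 + 16*(-5)))*95 = (36*(4 - 80))*95 = (36*(-76))*95 = -2736*95 = -259920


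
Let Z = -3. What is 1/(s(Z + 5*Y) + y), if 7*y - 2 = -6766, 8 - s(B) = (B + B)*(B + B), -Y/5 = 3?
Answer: -7/177060 ≈ -3.9535e-5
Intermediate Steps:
Y = -15 (Y = -5*3 = -15)
s(B) = 8 - 4*B² (s(B) = 8 - (B + B)*(B + B) = 8 - 2*B*2*B = 8 - 4*B²)
y = -6764/7 (y = 2/7 + (⅐)*(-6766) = 2/7 - 6766/7 = -6764/7 ≈ -966.29)
1/(s(Z + 5*Y) + y) = 1/((8 - 4*(-3 + 5*(-15))²) - 6764/7) = 1/((8 - 4*(-3 - 75)²) - 6764/7) = 1/((8 - 4*(-78)²) - 6764/7) = 1/((8 - 4*6084) - 6764/7) = 1/((8 - 24336) - 6764/7) = 1/(-24328 - 6764/7) = 1/(-177060/7) = -7/177060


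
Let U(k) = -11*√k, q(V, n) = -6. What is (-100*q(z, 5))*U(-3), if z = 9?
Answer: -6600*I*√3 ≈ -11432.0*I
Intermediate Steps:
(-100*q(z, 5))*U(-3) = (-100*(-6))*(-11*I*√3) = 600*(-11*I*√3) = -6600*I*√3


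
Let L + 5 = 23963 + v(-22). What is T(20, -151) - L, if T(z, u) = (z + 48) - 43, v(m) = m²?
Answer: -24417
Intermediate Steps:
T(z, u) = 5 + z (T(z, u) = (48 + z) - 43 = 5 + z)
L = 24442 (L = -5 + (23963 + (-22)²) = -5 + (23963 + 484) = -5 + 24447 = 24442)
T(20, -151) - L = (5 + 20) - 1*24442 = 25 - 24442 = -24417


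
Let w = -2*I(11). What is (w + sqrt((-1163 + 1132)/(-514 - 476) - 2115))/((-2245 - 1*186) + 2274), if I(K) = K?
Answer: 22/157 - 7*I*sqrt(4700410)/51810 ≈ 0.14013 - 0.29292*I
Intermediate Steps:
w = -22 (w = -2*11 = -22)
(w + sqrt((-1163 + 1132)/(-514 - 476) - 2115))/((-2245 - 1*186) + 2274) = (-22 + sqrt((-1163 + 1132)/(-514 - 476) - 2115))/((-2245 - 1*186) + 2274) = (-22 + sqrt(-31/(-990) - 2115))/((-2245 - 186) + 2274) = (-22 + sqrt(-31*(-1/990) - 2115))/(-2431 + 2274) = (-22 + sqrt(31/990 - 2115))/(-157) = (-22 + sqrt(-2093819/990))*(-1/157) = (-22 + 7*I*sqrt(4700410)/330)*(-1/157) = 22/157 - 7*I*sqrt(4700410)/51810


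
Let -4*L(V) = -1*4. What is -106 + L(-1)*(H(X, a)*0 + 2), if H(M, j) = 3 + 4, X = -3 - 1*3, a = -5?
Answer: -104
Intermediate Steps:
X = -6 (X = -3 - 3 = -6)
H(M, j) = 7
L(V) = 1 (L(V) = -(-1)*4/4 = -1/4*(-4) = 1)
-106 + L(-1)*(H(X, a)*0 + 2) = -106 + 1*(7*0 + 2) = -106 + 1*(0 + 2) = -106 + 1*2 = -106 + 2 = -104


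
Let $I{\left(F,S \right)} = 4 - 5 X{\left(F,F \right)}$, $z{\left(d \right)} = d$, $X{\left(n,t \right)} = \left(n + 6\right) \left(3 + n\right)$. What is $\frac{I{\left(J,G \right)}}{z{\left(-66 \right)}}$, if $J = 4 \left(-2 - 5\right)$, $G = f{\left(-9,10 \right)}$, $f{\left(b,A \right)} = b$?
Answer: $\frac{1373}{33} \approx 41.606$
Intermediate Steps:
$G = -9$
$J = -28$ ($J = 4 \left(-7\right) = -28$)
$X{\left(n,t \right)} = \left(3 + n\right) \left(6 + n\right)$ ($X{\left(n,t \right)} = \left(6 + n\right) \left(3 + n\right) = \left(3 + n\right) \left(6 + n\right)$)
$I{\left(F,S \right)} = -86 - 45 F - 5 F^{2}$ ($I{\left(F,S \right)} = 4 - 5 \left(18 + F^{2} + 9 F\right) = 4 - \left(90 + 5 F^{2} + 45 F\right) = -86 - 45 F - 5 F^{2}$)
$\frac{I{\left(J,G \right)}}{z{\left(-66 \right)}} = \frac{-86 - -1260 - 5 \left(-28\right)^{2}}{-66} = \left(-86 + 1260 - 3920\right) \left(- \frac{1}{66}\right) = \left(-2746\right) \left(- \frac{1}{66}\right) = \frac{1373}{33}$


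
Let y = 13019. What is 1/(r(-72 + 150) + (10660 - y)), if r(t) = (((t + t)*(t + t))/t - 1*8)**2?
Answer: 1/90057 ≈ 1.1104e-5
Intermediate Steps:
r(t) = (-8 + 4*t)**2 (r(t) = (((2*t)*(2*t))/t - 8)**2 = ((4*t**2)/t - 8)**2 = (4*t - 8)**2 = (-8 + 4*t)**2)
1/(r(-72 + 150) + (10660 - y)) = 1/(16*(-2 + (-72 + 150))**2 + (10660 - 1*13019)) = 1/(16*(-2 + 78)**2 + (10660 - 13019)) = 1/(16*76**2 - 2359) = 1/(16*5776 - 2359) = 1/(92416 - 2359) = 1/90057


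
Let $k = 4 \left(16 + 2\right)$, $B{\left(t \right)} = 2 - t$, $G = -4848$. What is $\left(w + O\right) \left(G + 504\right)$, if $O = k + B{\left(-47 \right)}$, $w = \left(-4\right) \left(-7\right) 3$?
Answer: $-890520$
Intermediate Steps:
$k = 72$ ($k = 4 \cdot 18 = 72$)
$w = 84$ ($w = 28 \cdot 3 = 84$)
$O = 121$ ($O = 72 + \left(2 - -47\right) = 72 + \left(2 + 47\right) = 72 + 49 = 121$)
$\left(w + O\right) \left(G + 504\right) = \left(84 + 121\right) \left(-4848 + 504\right) = 205 \left(-4344\right) = -890520$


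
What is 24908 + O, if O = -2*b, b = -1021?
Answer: 26950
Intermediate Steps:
O = 2042 (O = -2*(-1021) = 2042)
24908 + O = 24908 + 2042 = 26950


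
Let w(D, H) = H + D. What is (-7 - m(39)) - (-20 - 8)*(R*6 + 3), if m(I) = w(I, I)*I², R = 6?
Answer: -117553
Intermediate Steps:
w(D, H) = D + H
m(I) = 2*I³ (m(I) = (I + I)*I² = (2*I)*I² = 2*I³)
(-7 - m(39)) - (-20 - 8)*(R*6 + 3) = (-7 - 2*39³) - (-20 - 8)*(6*6 + 3) = (-7 - 2*59319) - (-28)*(36 + 3) = (-7 - 1*118638) - (-28)*39 = (-7 - 118638) - 1*(-1092) = -118645 + 1092 = -117553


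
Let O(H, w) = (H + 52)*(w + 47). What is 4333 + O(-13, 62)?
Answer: 8584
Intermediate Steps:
O(H, w) = (47 + w)*(52 + H) (O(H, w) = (52 + H)*(47 + w) = (47 + w)*(52 + H))
4333 + O(-13, 62) = 4333 + (2444 + 47*(-13) + 52*62 - 13*62) = 4333 + (2444 - 611 + 3224 - 806) = 4333 + 4251 = 8584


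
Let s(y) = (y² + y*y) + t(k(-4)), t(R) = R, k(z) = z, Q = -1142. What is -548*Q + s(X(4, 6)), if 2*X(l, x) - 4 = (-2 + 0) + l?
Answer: 625830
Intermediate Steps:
X(l, x) = 1 + l/2 (X(l, x) = 2 + ((-2 + 0) + l)/2 = 2 + (-2 + l)/2 = 2 + (-1 + l/2) = 1 + l/2)
s(y) = -4 + 2*y² (s(y) = (y² + y*y) - 4 = (y² + y²) - 4 = 2*y² - 4 = -4 + 2*y²)
-548*Q + s(X(4, 6)) = -548*(-1142) + (-4 + 2*(1 + (½)*4)²) = 625816 + (-4 + 2*(1 + 2)²) = 625816 + (-4 + 2*3²) = 625816 + (-4 + 2*9) = 625816 + (-4 + 18) = 625816 + 14 = 625830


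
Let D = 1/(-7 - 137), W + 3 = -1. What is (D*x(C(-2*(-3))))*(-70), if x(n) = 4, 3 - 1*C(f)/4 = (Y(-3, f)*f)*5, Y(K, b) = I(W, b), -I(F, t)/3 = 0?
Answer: 35/18 ≈ 1.9444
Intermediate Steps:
W = -4 (W = -3 - 1 = -4)
I(F, t) = 0 (I(F, t) = -3*0 = 0)
Y(K, b) = 0
C(f) = 12 (C(f) = 12 - 4*0*f*5 = 12 - 0*5 = 12 - 4*0 = 12 + 0 = 12)
D = -1/144 (D = 1/(-144) = -1/144 ≈ -0.0069444)
(D*x(C(-2*(-3))))*(-70) = -1/144*4*(-70) = -1/36*(-70) = 35/18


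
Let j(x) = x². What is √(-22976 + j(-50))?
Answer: 2*I*√5119 ≈ 143.09*I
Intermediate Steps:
√(-22976 + j(-50)) = √(-22976 + (-50)²) = √(-22976 + 2500) = √(-20476) = 2*I*√5119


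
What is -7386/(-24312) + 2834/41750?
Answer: 31438809/84585500 ≈ 0.37168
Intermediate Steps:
-7386/(-24312) + 2834/41750 = -7386*(-1/24312) + 2834*(1/41750) = 1231/4052 + 1417/20875 = 31438809/84585500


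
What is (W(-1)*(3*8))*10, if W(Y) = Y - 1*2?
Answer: -720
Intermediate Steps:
W(Y) = -2 + Y (W(Y) = Y - 2 = -2 + Y)
(W(-1)*(3*8))*10 = ((-2 - 1)*(3*8))*10 = -3*24*10 = -72*10 = -720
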